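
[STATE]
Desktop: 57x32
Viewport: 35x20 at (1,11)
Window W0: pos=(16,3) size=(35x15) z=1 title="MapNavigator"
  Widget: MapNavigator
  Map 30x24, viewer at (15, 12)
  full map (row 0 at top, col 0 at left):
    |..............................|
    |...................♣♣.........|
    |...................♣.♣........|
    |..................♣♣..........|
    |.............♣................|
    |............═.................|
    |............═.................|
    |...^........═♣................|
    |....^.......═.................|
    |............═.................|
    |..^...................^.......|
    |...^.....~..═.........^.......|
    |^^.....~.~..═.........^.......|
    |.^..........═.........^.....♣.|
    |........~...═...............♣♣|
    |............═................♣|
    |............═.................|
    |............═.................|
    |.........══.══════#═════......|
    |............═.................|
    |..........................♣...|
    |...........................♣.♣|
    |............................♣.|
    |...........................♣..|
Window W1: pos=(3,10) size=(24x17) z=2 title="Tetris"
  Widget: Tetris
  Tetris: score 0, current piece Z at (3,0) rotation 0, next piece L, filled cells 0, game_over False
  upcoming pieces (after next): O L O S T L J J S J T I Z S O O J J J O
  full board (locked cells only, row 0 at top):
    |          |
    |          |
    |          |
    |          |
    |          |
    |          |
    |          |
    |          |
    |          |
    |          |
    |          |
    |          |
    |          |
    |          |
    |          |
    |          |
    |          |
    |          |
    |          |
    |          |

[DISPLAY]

  ┃ Tetris               ┃~..═..@..
  ┠──────────────────────┨...═.....
  ┃          │Next:      ┃...═.....
  ┃          │  ▒        ┃...═.....
  ┃          │▒▒▒        ┃...═.....
  ┃          │           ┃...═.....
  ┃          │           ┃━━━━━━━━━
  ┃          │           ┃         
  ┃          │Score:     ┃         
  ┃          │0          ┃         
  ┃          │           ┃         
  ┃          │           ┃         
  ┃          │           ┃         
  ┃          │           ┃         
  ┃          │           ┃         
  ┗━━━━━━━━━━━━━━━━━━━━━━┛         
                                   
                                   
                                   
                                   


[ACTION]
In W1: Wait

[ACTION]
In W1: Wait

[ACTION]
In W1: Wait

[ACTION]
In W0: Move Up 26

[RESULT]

  ┃ Tetris               ┃......@..
  ┠──────────────────────┨.........
  ┃          │Next:      ┃.........
  ┃          │  ▒        ┃.........
  ┃          │▒▒▒        ┃....♣....
  ┃          │           ┃...═.....
  ┃          │           ┃━━━━━━━━━
  ┃          │           ┃         
  ┃          │Score:     ┃         
  ┃          │0          ┃         
  ┃          │           ┃         
  ┃          │           ┃         
  ┃          │           ┃         
  ┃          │           ┃         
  ┃          │           ┃         
  ┗━━━━━━━━━━━━━━━━━━━━━━┛         
                                   
                                   
                                   
                                   


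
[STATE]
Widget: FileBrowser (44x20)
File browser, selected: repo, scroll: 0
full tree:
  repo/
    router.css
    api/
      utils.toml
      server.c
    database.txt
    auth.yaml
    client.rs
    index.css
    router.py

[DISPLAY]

> [-] repo/                                 
    router.css                              
    [+] api/                                
    database.txt                            
    auth.yaml                               
    client.rs                               
    index.css                               
    router.py                               
                                            
                                            
                                            
                                            
                                            
                                            
                                            
                                            
                                            
                                            
                                            
                                            


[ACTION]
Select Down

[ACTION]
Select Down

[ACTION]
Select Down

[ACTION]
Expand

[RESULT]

  [-] repo/                                 
    router.css                              
    [+] api/                                
  > database.txt                            
    auth.yaml                               
    client.rs                               
    index.css                               
    router.py                               
                                            
                                            
                                            
                                            
                                            
                                            
                                            
                                            
                                            
                                            
                                            
                                            


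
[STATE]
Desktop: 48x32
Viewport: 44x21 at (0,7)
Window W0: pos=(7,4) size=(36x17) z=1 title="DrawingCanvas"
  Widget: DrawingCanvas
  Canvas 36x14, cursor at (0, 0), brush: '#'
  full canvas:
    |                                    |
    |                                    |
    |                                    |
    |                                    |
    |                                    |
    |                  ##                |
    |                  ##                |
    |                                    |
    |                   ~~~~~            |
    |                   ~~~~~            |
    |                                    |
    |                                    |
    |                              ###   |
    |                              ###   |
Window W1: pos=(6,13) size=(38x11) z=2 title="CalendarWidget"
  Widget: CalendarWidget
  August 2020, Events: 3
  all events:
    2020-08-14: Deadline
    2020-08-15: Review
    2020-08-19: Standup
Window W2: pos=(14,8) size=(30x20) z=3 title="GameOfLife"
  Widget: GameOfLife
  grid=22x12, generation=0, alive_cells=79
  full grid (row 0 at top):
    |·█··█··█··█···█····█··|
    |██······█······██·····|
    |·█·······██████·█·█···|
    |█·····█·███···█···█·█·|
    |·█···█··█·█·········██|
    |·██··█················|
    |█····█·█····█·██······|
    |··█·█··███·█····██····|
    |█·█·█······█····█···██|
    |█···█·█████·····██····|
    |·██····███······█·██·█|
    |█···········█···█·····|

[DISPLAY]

       ┃+                                 ┃ 
       ┃      ┏━━━━━━━━━━━━━━━━━━━━━━━━━━━━┓
       ┃      ┃ GameOfLife                 ┃
       ┃      ┠────────────────────────────┨
       ┃      ┃Gen: 0                      ┃
       ┃      ┃·█··█··█··█···█····█··      ┃
      ┏━━━━━━━┃██······█······██·····      ┃
      ┃ Calend┃·█·······██████·█·█···      ┃
      ┠───────┃█·····█·███···█···█·█·      ┃
      ┃       ┃·█···█··█·█·········██      ┃
      ┃Mo Tu W┃·██··█················      ┃
      ┃       ┃█····█·█····█·██······      ┃
      ┃ 3  4  ┃··█·█··███·█····██····      ┃
      ┃10 11 1┃█·█·█······█····█···██      ┃
      ┃17 18 1┃█···█·█████·····██····      ┃
      ┃24 25 2┃·██····███······█·██·█      ┃
      ┗━━━━━━━┃█···········█···█·····      ┃
              ┃                            ┃
              ┃                            ┃
              ┃                            ┃
              ┗━━━━━━━━━━━━━━━━━━━━━━━━━━━━┛


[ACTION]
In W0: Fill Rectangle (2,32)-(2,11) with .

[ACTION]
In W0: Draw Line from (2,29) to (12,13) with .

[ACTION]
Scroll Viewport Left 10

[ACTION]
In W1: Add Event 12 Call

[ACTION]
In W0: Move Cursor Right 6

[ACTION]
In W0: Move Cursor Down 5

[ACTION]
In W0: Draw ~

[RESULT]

       ┃                                  ┃ 
       ┃      ┏━━━━━━━━━━━━━━━━━━━━━━━━━━━━┓
       ┃      ┃ GameOfLife                 ┃
       ┃      ┠────────────────────────────┨
       ┃      ┃Gen: 0                      ┃
       ┃      ┃·█··█··█··█···█····█··      ┃
      ┏━━━━━━━┃██······█······██·····      ┃
      ┃ Calend┃·█·······██████·█·█···      ┃
      ┠───────┃█·····█·███···█···█·█·      ┃
      ┃       ┃·█···█··█·█·········██      ┃
      ┃Mo Tu W┃·██··█················      ┃
      ┃       ┃█····█·█····█·██······      ┃
      ┃ 3  4  ┃··█·█··███·█····██····      ┃
      ┃10 11 1┃█·█·█······█····█···██      ┃
      ┃17 18 1┃█···█·█████·····██····      ┃
      ┃24 25 2┃·██····███······█·██·█      ┃
      ┗━━━━━━━┃█···········█···█·····      ┃
              ┃                            ┃
              ┃                            ┃
              ┃                            ┃
              ┗━━━━━━━━━━━━━━━━━━━━━━━━━━━━┛


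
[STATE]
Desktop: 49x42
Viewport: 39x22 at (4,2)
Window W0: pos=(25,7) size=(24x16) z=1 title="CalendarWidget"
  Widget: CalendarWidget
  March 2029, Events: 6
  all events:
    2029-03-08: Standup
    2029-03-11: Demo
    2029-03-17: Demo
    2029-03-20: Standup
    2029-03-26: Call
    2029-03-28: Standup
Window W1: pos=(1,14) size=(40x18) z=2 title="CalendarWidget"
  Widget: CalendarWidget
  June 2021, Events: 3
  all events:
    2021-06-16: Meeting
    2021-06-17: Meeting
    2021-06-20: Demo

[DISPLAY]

                                       
                                       
                                       
                                       
                                       
                     ┏━━━━━━━━━━━━━━━━━
                     ┃ CalendarWidget  
                     ┠─────────────────
                     ┃      March 2029 
                     ┃Mo Tu We Th Fr Sa
                     ┃          1  2  3
                     ┃ 5  6  7  8*  9 1
━━━━━━━━━━━━━━━━━━━━━━━━━━━━━━━━━━━━┓17
alendarWidget                       ┃ 2
────────────────────────────────────┨0 
            June 2021               ┃  
 Tu We Th Fr Sa Su                  ┃  
  1  2  3  4  5  6                  ┃  
  8  9 10 11 12 13                  ┃  
 15 16* 17* 18 19 20*               ┃  
 22 23 24 25 26 27                  ┃━━
 29 30                              ┃  


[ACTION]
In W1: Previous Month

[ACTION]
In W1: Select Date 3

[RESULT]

                                       
                                       
                                       
                                       
                                       
                     ┏━━━━━━━━━━━━━━━━━
                     ┃ CalendarWidget  
                     ┠─────────────────
                     ┃      March 2029 
                     ┃Mo Tu We Th Fr Sa
                     ┃          1  2  3
                     ┃ 5  6  7  8*  9 1
━━━━━━━━━━━━━━━━━━━━━━━━━━━━━━━━━━━━┓17
alendarWidget                       ┃ 2
────────────────────────────────────┨0 
             May 2021               ┃  
 Tu We Th Fr Sa Su                  ┃  
              1  2                  ┃  
3]  4  5  6  7  8  9                ┃  
 11 12 13 14 15 16                  ┃  
 18 19 20 21 22 23                  ┃━━
 25 26 27 28 29 30                  ┃  


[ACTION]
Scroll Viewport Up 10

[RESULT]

                                       
                                       
                                       
                                       
                                       
                                       
                                       
                     ┏━━━━━━━━━━━━━━━━━
                     ┃ CalendarWidget  
                     ┠─────────────────
                     ┃      March 2029 
                     ┃Mo Tu We Th Fr Sa
                     ┃          1  2  3
                     ┃ 5  6  7  8*  9 1
━━━━━━━━━━━━━━━━━━━━━━━━━━━━━━━━━━━━┓17
alendarWidget                       ┃ 2
────────────────────────────────────┨0 
             May 2021               ┃  
 Tu We Th Fr Sa Su                  ┃  
              1  2                  ┃  
3]  4  5  6  7  8  9                ┃  
 11 12 13 14 15 16                  ┃  


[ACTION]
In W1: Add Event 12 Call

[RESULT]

                                       
                                       
                                       
                                       
                                       
                                       
                                       
                     ┏━━━━━━━━━━━━━━━━━
                     ┃ CalendarWidget  
                     ┠─────────────────
                     ┃      March 2029 
                     ┃Mo Tu We Th Fr Sa
                     ┃          1  2  3
                     ┃ 5  6  7  8*  9 1
━━━━━━━━━━━━━━━━━━━━━━━━━━━━━━━━━━━━┓17
alendarWidget                       ┃ 2
────────────────────────────────────┨0 
             May 2021               ┃  
 Tu We Th Fr Sa Su                  ┃  
              1  2                  ┃  
3]  4  5  6  7  8  9                ┃  
 11 12* 13 14 15 16                 ┃  


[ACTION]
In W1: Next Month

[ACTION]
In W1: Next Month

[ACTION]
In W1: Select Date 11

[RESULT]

                                       
                                       
                                       
                                       
                                       
                                       
                                       
                     ┏━━━━━━━━━━━━━━━━━
                     ┃ CalendarWidget  
                     ┠─────────────────
                     ┃      March 2029 
                     ┃Mo Tu We Th Fr Sa
                     ┃          1  2  3
                     ┃ 5  6  7  8*  9 1
━━━━━━━━━━━━━━━━━━━━━━━━━━━━━━━━━━━━┓17
alendarWidget                       ┃ 2
────────────────────────────────────┨0 
            July 2021               ┃  
 Tu We Th Fr Sa Su                  ┃  
        1  2  3  4                  ┃  
  6  7  8  9 10 [11]                ┃  
 13 14 15 16 17 18                  ┃  


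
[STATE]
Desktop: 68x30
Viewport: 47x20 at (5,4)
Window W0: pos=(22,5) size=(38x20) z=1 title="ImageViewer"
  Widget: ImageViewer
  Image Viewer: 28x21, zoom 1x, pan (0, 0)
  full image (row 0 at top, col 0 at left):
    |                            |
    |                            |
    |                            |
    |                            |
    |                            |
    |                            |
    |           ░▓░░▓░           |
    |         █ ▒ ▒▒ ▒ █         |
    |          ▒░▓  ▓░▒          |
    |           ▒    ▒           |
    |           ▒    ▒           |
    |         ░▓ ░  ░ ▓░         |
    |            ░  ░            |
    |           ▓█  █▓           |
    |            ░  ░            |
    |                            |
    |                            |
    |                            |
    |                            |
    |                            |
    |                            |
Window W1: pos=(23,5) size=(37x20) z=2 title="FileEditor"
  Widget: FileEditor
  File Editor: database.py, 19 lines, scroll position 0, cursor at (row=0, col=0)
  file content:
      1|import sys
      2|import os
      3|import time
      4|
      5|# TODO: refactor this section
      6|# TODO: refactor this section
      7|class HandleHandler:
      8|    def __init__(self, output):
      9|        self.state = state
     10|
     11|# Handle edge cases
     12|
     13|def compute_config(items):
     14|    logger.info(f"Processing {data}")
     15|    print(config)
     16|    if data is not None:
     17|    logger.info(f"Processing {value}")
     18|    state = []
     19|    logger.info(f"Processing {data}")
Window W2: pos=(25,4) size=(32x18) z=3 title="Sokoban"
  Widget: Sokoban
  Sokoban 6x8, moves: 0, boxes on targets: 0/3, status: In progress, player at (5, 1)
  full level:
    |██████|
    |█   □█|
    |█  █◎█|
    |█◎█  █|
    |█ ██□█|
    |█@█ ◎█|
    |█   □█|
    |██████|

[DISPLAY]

                    ┏━━━━━━━━━━━━━━━━━━━━━━━━━━
                 ┏┏━┃ Sokoban                  
                 ┃┃ ┠──────────────────────────
                 ┠┠─┃██████                    
                 ┃┃█┃█   □█                    
                 ┃┃i┃█  █◎█                    
                 ┃┃i┃█◎█  █                    
                 ┃┃ ┃█ ██□█                    
                 ┃┃#┃█@█ ◎█                    
                 ┃┃#┃█   □█                    
                 ┃┃c┃██████                    
                 ┃┃ ┃Moves: 0  0/3             
                 ┃┃ ┃                          
                 ┃┃ ┃                          
                 ┃┃#┃                          
                 ┃┃ ┃                          
                 ┃┃d┃                          
                 ┃┃ ┗━━━━━━━━━━━━━━━━━━━━━━━━━━
                 ┃┃    print(config)           
                 ┃┃    if data is not None:    


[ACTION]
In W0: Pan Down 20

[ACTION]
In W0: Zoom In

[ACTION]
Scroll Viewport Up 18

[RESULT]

                                               
                                               
                                               
                                               
                    ┏━━━━━━━━━━━━━━━━━━━━━━━━━━
                 ┏┏━┃ Sokoban                  
                 ┃┃ ┠──────────────────────────
                 ┠┠─┃██████                    
                 ┃┃█┃█   □█                    
                 ┃┃i┃█  █◎█                    
                 ┃┃i┃█◎█  █                    
                 ┃┃ ┃█ ██□█                    
                 ┃┃#┃█@█ ◎█                    
                 ┃┃#┃█   □█                    
                 ┃┃c┃██████                    
                 ┃┃ ┃Moves: 0  0/3             
                 ┃┃ ┃                          
                 ┃┃ ┃                          
                 ┃┃#┃                          
                 ┃┃ ┃                          


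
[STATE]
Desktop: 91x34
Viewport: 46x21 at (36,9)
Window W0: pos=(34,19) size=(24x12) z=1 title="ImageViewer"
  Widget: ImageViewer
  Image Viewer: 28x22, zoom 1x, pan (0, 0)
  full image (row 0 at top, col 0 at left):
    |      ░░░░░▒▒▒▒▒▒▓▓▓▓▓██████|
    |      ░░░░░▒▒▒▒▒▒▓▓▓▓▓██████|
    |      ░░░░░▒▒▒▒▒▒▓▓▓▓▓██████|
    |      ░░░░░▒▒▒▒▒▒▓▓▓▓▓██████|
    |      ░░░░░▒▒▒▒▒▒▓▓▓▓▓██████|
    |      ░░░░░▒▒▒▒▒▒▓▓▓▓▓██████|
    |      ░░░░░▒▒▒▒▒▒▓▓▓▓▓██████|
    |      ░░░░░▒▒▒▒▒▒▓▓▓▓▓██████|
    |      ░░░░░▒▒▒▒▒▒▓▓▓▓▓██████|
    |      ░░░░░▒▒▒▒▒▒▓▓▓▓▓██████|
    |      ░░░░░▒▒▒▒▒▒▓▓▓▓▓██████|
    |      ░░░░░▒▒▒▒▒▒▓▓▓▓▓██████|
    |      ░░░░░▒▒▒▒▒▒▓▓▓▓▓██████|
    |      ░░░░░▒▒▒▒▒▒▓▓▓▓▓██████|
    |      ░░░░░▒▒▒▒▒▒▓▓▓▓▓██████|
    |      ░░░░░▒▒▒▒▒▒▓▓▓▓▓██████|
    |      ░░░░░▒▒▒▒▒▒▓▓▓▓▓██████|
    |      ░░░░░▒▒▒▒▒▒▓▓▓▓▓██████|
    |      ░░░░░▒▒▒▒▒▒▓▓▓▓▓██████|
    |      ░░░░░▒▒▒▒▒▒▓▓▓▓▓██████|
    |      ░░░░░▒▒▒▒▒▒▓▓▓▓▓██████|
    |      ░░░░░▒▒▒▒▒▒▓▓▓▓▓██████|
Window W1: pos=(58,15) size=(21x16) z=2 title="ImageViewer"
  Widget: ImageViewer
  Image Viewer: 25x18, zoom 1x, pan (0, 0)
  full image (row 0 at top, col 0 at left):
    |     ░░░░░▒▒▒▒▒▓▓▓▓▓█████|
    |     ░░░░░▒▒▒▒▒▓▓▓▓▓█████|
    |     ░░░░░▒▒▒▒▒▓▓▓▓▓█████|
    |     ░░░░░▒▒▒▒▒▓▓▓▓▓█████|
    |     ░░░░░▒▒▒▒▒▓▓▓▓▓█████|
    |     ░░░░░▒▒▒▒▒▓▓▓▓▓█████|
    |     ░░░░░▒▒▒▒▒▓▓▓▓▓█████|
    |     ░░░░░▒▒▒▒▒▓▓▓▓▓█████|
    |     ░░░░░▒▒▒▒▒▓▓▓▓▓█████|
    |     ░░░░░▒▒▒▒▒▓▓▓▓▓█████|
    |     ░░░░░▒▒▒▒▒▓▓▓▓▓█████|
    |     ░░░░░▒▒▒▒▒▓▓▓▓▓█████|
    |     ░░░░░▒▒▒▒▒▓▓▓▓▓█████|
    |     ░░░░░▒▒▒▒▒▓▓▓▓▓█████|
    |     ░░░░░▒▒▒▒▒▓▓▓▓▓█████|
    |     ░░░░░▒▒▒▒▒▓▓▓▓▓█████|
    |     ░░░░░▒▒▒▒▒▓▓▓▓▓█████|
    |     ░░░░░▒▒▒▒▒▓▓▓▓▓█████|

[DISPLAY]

                                              
                                              
                                              
                                              
                                              
                                              
                      ┏━━━━━━━━━━━━━━━━━━━┓   
                      ┃ ImageViewer       ┃   
                      ┠───────────────────┨   
                      ┃     ░░░░░▒▒▒▒▒▓▓▓▓┃   
━━━━━━━━━━━━━━━━━━━━━┓┃     ░░░░░▒▒▒▒▒▓▓▓▓┃   
ImageViewer          ┃┃     ░░░░░▒▒▒▒▒▓▓▓▓┃   
─────────────────────┨┃     ░░░░░▒▒▒▒▒▓▓▓▓┃   
     ░░░░░▒▒▒▒▒▒▓▓▓▓▓┃┃     ░░░░░▒▒▒▒▒▓▓▓▓┃   
     ░░░░░▒▒▒▒▒▒▓▓▓▓▓┃┃     ░░░░░▒▒▒▒▒▓▓▓▓┃   
     ░░░░░▒▒▒▒▒▒▓▓▓▓▓┃┃     ░░░░░▒▒▒▒▒▓▓▓▓┃   
     ░░░░░▒▒▒▒▒▒▓▓▓▓▓┃┃     ░░░░░▒▒▒▒▒▓▓▓▓┃   
     ░░░░░▒▒▒▒▒▒▓▓▓▓▓┃┃     ░░░░░▒▒▒▒▒▓▓▓▓┃   
     ░░░░░▒▒▒▒▒▒▓▓▓▓▓┃┃     ░░░░░▒▒▒▒▒▓▓▓▓┃   
     ░░░░░▒▒▒▒▒▒▓▓▓▓▓┃┃     ░░░░░▒▒▒▒▒▓▓▓▓┃   
     ░░░░░▒▒▒▒▒▒▓▓▓▓▓┃┃     ░░░░░▒▒▒▒▒▓▓▓▓┃   


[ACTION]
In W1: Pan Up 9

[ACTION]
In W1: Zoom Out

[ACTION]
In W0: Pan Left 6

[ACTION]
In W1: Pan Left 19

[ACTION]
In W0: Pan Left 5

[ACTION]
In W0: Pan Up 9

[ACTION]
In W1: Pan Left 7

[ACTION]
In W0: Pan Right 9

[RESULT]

                                              
                                              
                                              
                                              
                                              
                                              
                      ┏━━━━━━━━━━━━━━━━━━━┓   
                      ┃ ImageViewer       ┃   
                      ┠───────────────────┨   
                      ┃     ░░░░░▒▒▒▒▒▓▓▓▓┃   
━━━━━━━━━━━━━━━━━━━━━┓┃     ░░░░░▒▒▒▒▒▓▓▓▓┃   
ImageViewer          ┃┃     ░░░░░▒▒▒▒▒▓▓▓▓┃   
─────────────────────┨┃     ░░░░░▒▒▒▒▒▓▓▓▓┃   
░▒▒▒▒▒▒▓▓▓▓▓██████   ┃┃     ░░░░░▒▒▒▒▒▓▓▓▓┃   
░▒▒▒▒▒▒▓▓▓▓▓██████   ┃┃     ░░░░░▒▒▒▒▒▓▓▓▓┃   
░▒▒▒▒▒▒▓▓▓▓▓██████   ┃┃     ░░░░░▒▒▒▒▒▓▓▓▓┃   
░▒▒▒▒▒▒▓▓▓▓▓██████   ┃┃     ░░░░░▒▒▒▒▒▓▓▓▓┃   
░▒▒▒▒▒▒▓▓▓▓▓██████   ┃┃     ░░░░░▒▒▒▒▒▓▓▓▓┃   
░▒▒▒▒▒▒▓▓▓▓▓██████   ┃┃     ░░░░░▒▒▒▒▒▓▓▓▓┃   
░▒▒▒▒▒▒▓▓▓▓▓██████   ┃┃     ░░░░░▒▒▒▒▒▓▓▓▓┃   
░▒▒▒▒▒▒▓▓▓▓▓██████   ┃┃     ░░░░░▒▒▒▒▒▓▓▓▓┃   


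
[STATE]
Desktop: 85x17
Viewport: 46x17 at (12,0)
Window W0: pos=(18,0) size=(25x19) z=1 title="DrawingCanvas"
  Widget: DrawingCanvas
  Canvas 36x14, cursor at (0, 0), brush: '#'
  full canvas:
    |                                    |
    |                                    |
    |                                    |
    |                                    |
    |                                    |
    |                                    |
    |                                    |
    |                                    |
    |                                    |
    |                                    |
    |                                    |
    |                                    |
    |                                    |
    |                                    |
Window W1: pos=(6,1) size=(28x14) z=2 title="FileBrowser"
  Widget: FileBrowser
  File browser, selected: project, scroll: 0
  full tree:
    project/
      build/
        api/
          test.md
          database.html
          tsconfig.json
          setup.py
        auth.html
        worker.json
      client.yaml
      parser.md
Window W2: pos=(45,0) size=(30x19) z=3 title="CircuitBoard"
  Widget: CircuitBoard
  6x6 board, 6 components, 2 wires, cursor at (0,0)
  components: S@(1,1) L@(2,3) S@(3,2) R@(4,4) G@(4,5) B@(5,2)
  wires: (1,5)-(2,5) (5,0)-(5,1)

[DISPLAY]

      ┏━━━━━━━━━━━━━━━━━━━━━━━┓  ┏━━━━━━━━━━━━
━━━━━━━━━━━━━━━━━━━━━┓        ┃  ┃ CircuitBoar
Browser              ┃────────┨  ┠────────────
─────────────────────┨        ┃  ┃   0 1 2 3 4
 project/            ┃        ┃  ┃0  [.]      
+] build/            ┃        ┃  ┃            
lient.yaml           ┃        ┃  ┃1       S   
arser.md             ┃        ┃  ┃            
                     ┃        ┃  ┃2           
                     ┃        ┃  ┃            
                     ┃        ┃  ┃3           
                     ┃        ┃  ┃            
                     ┃        ┃  ┃4           
                     ┃        ┃  ┃            
━━━━━━━━━━━━━━━━━━━━━┛        ┃  ┃5   · ─ ·   
      ┃                       ┃  ┃Cursor: (0,0
      ┃                       ┃  ┃            


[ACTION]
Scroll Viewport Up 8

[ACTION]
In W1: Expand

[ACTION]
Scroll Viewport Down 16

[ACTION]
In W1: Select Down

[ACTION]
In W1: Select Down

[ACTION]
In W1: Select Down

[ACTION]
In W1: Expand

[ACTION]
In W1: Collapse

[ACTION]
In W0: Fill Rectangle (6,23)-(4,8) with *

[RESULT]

      ┏━━━━━━━━━━━━━━━━━━━━━━━┓  ┏━━━━━━━━━━━━
━━━━━━━━━━━━━━━━━━━━━┓        ┃  ┃ CircuitBoar
Browser              ┃────────┨  ┠────────────
─────────────────────┨        ┃  ┃   0 1 2 3 4
 project/            ┃        ┃  ┃0  [.]      
+] build/            ┃        ┃  ┃            
lient.yaml           ┃        ┃  ┃1       S   
arser.md             ┃********┃  ┃            
                     ┃********┃  ┃2           
                     ┃********┃  ┃            
                     ┃        ┃  ┃3           
                     ┃        ┃  ┃            
                     ┃        ┃  ┃4           
                     ┃        ┃  ┃            
━━━━━━━━━━━━━━━━━━━━━┛        ┃  ┃5   · ─ ·   
      ┃                       ┃  ┃Cursor: (0,0
      ┃                       ┃  ┃            


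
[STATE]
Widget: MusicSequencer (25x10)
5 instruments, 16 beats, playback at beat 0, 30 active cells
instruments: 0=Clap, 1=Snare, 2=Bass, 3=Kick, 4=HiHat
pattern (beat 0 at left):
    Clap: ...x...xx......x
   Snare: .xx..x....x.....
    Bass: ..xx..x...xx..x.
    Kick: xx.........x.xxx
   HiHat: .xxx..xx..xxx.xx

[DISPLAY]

      ▼123456789012345   
  Clap···█···██······█   
 Snare·██··█····█·····   
  Bass··██··█···██··█·   
  Kick██·········█·███   
 HiHat·███··██··███·██   
                         
                         
                         
                         


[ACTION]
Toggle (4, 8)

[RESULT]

      ▼123456789012345   
  Clap···█···██······█   
 Snare·██··█····█·····   
  Bass··██··█···██··█·   
  Kick██·········█·███   
 HiHat·███··███·███·██   
                         
                         
                         
                         


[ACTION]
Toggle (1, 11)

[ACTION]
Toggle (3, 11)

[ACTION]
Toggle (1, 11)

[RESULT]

      ▼123456789012345   
  Clap···█···██······█   
 Snare·██··█····█·····   
  Bass··██··█···██··█·   
  Kick██···········███   
 HiHat·███··███·███·██   
                         
                         
                         
                         


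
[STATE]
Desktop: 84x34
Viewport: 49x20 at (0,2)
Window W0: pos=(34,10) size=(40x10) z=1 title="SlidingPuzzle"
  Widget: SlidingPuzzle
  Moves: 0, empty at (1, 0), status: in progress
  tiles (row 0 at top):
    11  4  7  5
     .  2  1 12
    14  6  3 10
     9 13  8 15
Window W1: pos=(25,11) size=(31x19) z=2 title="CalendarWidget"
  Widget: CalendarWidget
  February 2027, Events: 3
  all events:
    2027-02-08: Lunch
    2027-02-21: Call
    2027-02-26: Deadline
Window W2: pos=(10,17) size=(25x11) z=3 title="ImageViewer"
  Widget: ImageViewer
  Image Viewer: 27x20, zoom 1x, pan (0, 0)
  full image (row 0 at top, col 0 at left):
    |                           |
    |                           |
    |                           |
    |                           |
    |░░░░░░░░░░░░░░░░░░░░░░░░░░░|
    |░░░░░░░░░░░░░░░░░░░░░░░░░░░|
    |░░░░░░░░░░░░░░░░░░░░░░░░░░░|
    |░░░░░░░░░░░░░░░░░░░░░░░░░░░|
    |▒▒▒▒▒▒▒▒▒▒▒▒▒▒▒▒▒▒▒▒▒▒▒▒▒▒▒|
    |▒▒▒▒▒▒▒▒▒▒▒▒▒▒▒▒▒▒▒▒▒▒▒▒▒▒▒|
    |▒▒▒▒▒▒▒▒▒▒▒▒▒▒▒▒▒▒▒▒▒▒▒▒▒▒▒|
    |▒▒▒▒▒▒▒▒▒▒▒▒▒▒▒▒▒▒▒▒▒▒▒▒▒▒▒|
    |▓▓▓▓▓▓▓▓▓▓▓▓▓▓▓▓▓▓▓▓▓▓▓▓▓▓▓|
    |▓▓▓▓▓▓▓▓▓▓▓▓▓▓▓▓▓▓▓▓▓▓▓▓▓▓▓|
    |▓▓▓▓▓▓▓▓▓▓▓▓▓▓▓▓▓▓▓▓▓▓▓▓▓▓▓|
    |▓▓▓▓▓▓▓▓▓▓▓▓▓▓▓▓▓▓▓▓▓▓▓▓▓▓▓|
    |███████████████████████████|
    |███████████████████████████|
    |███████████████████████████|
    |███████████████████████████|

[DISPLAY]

                                                 
                                                 
                                                 
                                                 
                                                 
                                                 
                                                 
                                                 
                                  ┏━━━━━━━━━━━━━━
                         ┏━━━━━━━━━━━━━━━━━━━━━━━
                         ┃ CalendarWidget        
                         ┠───────────────────────
                         ┃        February 2027  
                         ┃Mo Tu We Th Fr Sa Su   
                         ┃ 1  2  3  4  5  6  7   
          ┏━━━━━━━━━━━━━━━━━━━━━━━┓ 11 12 13 14  
          ┃ ImageViewer           ┃18 19 20 21*  
          ┠───────────────────────┨25 26* 27 28  
          ┃                       ┃              
          ┃                       ┃              


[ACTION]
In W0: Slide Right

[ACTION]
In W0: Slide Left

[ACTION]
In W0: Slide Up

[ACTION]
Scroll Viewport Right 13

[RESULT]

                                                 
                                                 
                                                 
                                                 
                                                 
                                                 
                                                 
                                                 
                     ┏━━━━━━━━━━━━━━━━━━━━━━━━━━━
            ┏━━━━━━━━━━━━━━━━━━━━━━━━━━━━━┓      
            ┃ CalendarWidget              ┃──────
            ┠─────────────────────────────┨      
            ┃        February 2027        ┃      
            ┃Mo Tu We Th Fr Sa Su         ┃      
            ┃ 1  2  3  4  5  6  7         ┃      
━━━━━━━━━━━━━━━━━━━━━┓ 11 12 13 14        ┃      
mageViewer           ┃18 19 20 21*        ┃      
─────────────────────┨25 26* 27 28        ┃━━━━━━
                     ┃                    ┃      
                     ┃                    ┃      


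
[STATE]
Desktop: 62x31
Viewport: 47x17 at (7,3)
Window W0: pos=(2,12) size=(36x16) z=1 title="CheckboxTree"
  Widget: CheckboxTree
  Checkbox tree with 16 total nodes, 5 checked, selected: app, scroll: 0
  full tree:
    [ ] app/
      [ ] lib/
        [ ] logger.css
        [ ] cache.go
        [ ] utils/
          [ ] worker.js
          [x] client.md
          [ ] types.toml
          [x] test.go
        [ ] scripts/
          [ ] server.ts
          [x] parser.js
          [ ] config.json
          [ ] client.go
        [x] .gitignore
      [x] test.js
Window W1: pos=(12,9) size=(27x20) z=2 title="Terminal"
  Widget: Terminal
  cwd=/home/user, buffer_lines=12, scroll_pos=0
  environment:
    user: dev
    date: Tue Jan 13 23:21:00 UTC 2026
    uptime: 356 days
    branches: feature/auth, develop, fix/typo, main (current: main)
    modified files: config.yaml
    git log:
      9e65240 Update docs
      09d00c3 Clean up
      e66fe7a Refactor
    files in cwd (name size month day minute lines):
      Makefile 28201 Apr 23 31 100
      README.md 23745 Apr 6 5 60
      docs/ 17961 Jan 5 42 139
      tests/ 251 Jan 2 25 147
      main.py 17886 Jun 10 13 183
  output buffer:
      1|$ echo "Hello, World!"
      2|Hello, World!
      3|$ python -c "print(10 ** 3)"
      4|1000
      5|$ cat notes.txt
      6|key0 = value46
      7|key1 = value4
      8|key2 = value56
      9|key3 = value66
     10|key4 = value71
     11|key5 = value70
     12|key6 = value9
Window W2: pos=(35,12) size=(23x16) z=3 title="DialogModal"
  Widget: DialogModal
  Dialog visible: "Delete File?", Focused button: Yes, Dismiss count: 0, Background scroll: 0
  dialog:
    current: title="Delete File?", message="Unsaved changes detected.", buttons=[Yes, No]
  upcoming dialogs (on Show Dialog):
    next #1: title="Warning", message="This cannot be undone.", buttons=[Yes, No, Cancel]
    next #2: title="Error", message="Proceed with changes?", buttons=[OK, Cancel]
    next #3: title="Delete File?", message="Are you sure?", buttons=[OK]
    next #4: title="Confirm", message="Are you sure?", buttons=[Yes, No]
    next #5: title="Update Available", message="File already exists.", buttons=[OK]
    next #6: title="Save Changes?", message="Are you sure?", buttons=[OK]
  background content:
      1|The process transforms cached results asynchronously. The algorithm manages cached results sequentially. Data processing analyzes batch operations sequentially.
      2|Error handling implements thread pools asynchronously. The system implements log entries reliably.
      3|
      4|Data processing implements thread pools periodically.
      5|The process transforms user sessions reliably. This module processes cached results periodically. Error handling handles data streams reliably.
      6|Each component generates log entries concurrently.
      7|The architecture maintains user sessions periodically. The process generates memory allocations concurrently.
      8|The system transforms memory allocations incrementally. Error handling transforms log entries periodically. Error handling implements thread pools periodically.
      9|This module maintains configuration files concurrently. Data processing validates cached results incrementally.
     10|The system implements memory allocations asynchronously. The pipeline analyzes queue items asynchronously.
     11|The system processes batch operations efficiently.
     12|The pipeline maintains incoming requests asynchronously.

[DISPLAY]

                                               
                                               
                                               
                                               
                                               
                                               
     ┏━━━━━━━━━━━━━━━━━━━━━━━━━┓               
     ┃ Terminal                ┃               
     ┠─────────────────────────┨               
━━━━━┃$ echo "Hello, World!"┏━━━━━━━━━━━━━━━━━━
ckbox┃Hello, World!         ┃ DialogModal      
─────┃$ python -c "print(10 ┠──────────────────
 app/┃1000                  ┃The process transf
-] li┃$ cat notes.txt       ┃Error handling imp
 [ ] ┃key0 = value46        ┃                  
 [ ] ┃key1 = value4         ┃Da┌───────────────
 [-] ┃key2 = value56        ┃Th│  Delete File? 


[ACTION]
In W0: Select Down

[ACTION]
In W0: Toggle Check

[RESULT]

                                               
                                               
                                               
                                               
                                               
                                               
     ┏━━━━━━━━━━━━━━━━━━━━━━━━━┓               
     ┃ Terminal                ┃               
     ┠─────────────────────────┨               
━━━━━┃$ echo "Hello, World!"┏━━━━━━━━━━━━━━━━━━
ckbox┃Hello, World!         ┃ DialogModal      
─────┃$ python -c "print(10 ┠──────────────────
 app/┃1000                  ┃The process transf
x] li┃$ cat notes.txt       ┃Error handling imp
 [x] ┃key0 = value46        ┃                  
 [x] ┃key1 = value4         ┃Da┌───────────────
 [x] ┃key2 = value56        ┃Th│  Delete File? 


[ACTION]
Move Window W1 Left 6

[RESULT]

                                               
                                               
                                               
                                               
                                               
                                               
━━━━━━━━━━━━━━━━━━━━━━━━━┓                     
 Terminal                ┃                     
─────────────────────────┨                     
$ echo "Hello, World!"   ┃━━┏━━━━━━━━━━━━━━━━━━
Hello, World!            ┃  ┃ DialogModal      
$ python -c "print(10 ** ┃──┠──────────────────
1000                     ┃  ┃The process transf
$ cat notes.txt          ┃  ┃Error handling imp
key0 = value46           ┃  ┃                  
key1 = value4            ┃  ┃Da┌───────────────
key2 = value56           ┃  ┃Th│  Delete File? 
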